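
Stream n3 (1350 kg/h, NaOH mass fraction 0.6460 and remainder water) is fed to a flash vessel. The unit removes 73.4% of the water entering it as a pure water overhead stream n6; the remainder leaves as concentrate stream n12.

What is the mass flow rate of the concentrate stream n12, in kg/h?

999.2 kg/h

water entering = 1350×0.354 = 477.9 kg/h; overhead removed = 0.734×477.9 = 350.78 kg/h.
Concentrate = 1350 − 350.78 = 999.22 kg/h.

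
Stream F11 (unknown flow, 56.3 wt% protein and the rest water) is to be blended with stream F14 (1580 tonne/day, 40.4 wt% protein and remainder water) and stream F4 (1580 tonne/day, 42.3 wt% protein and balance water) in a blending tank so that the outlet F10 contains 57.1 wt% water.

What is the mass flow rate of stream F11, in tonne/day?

Let F11 be the unknown flow. Total out = 3160 + F11.
water balance: 1853.3 + 0.437·F11 = 0.571·(3160 + F11)
(0.437 − 0.571)·F11 = 0.571×3160 − 1853.3 = -48.98
F11 = -48.98 / -0.134 = 365.52 tonne/day

365.5 tonne/day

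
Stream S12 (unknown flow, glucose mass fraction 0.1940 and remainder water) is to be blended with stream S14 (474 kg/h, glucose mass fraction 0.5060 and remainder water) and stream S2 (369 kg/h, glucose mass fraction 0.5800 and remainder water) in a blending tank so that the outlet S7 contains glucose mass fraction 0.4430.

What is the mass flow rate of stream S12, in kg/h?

Let S12 be the unknown flow. Total out = 843 + S12.
glucose balance: 453.86 + 0.194·S12 = 0.443·(843 + S12)
(0.194 − 0.443)·S12 = 0.443×843 − 453.86 = -80.415
S12 = -80.415 / -0.249 = 322.95 kg/h

323 kg/h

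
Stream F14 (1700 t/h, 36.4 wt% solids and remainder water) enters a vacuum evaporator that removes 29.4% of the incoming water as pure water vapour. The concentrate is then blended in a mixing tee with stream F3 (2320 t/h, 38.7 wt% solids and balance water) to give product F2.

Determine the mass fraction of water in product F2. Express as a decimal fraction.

0.590

Vapour removed = 0.294×0.636×1700 = 317.87 t/h; concentrate = 1382.1 t/h.
water reaching the mixer = 763.33 (from concentrate) + 2320×0.613 = 2185.5 t/h.
Product flow = 1382.1 + 2320 = 3702.1 t/h; water fraction = 0.590.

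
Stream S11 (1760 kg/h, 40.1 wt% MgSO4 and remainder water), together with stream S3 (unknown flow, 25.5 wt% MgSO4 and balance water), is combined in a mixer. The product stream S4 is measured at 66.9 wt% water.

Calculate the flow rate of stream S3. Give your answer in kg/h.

1621 kg/h

Let S3 be the unknown flow. Total out = 1760 + S3.
water balance: 1054.2 + 0.745·S3 = 0.669·(1760 + S3)
(0.745 − 0.669)·S3 = 0.669×1760 − 1054.2 = 123.2
S3 = 123.2 / 0.076 = 1621.1 kg/h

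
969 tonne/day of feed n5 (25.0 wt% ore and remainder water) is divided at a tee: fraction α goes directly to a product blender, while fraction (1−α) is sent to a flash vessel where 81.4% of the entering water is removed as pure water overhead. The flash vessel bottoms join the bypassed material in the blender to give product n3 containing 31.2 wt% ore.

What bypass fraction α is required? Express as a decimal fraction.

0.674

All 969×0.250 = 242.25 tonne/day of ore reaches n3, so n3 = 242.25/0.312 = 776.44 tonne/day and vapour = 192.56 tonne/day.
The evaporator receives (1−α)·969 of feed at 0.750 water and removes 0.814 of that water:
0.814×0.750×(1−α)×969 = 192.56
(1−α) = 192.56/591.57 = 0.3255;  α = 0.6745.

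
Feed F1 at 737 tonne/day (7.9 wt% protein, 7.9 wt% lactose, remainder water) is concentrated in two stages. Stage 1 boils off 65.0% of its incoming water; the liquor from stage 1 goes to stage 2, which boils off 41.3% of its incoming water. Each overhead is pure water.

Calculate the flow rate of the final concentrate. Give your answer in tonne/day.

243.9 tonne/day

water in feed = 737×0.842 = 620.55 tonne/day.
After stage 1: water left = (1−0.650)×620.55 = 217.19; stream total = 333.64 tonne/day.
After stage 2: water left = (1−0.413)×217.19 = 127.49; final concentrate = 243.94 tonne/day.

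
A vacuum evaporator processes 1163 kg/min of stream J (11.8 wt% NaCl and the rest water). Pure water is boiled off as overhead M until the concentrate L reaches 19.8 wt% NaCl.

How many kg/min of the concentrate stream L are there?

NaCl is conserved: 1163×0.118 = 137.23 kg/min all reports to the concentrate.
Concentrate = 137.23/(target fraction) = 693.1 kg/min.

693.1 kg/min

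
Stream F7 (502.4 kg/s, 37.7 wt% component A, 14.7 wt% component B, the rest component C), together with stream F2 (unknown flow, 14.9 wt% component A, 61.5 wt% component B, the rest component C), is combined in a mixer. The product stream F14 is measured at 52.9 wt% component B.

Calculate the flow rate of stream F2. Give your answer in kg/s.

2232 kg/s

Let F2 be the unknown flow. Total out = 502.4 + F2.
component B balance: 73.853 + 0.615·F2 = 0.529·(502.4 + F2)
(0.615 − 0.529)·F2 = 0.529×502.4 − 73.853 = 191.92
F2 = 191.92 / 0.086 = 2231.6 kg/s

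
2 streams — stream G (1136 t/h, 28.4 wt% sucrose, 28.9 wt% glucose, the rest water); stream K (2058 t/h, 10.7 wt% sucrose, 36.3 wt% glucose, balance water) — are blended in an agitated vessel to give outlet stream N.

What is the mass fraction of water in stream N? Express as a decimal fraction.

Total flow out = 1136 + 2058 = 3194 t/h.
water in = 1136×0.427 + 2058×0.530 = 1575.8 t/h.
water mass fraction in N = 1575.8/3194 = 0.4934.

0.4934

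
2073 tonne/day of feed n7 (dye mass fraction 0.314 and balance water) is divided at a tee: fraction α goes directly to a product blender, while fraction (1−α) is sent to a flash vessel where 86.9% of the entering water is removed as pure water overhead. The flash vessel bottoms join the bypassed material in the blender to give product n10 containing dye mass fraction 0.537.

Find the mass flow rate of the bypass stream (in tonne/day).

All 2073×0.314 = 650.92 tonne/day of dye reaches n10, so n10 = 650.92/0.537 = 1212.1 tonne/day and vapour = 860.85 tonne/day.
The evaporator receives (1−α)·2073 of feed at 0.686 water and removes 0.869 of that water:
0.869×0.686×(1−α)×2073 = 860.85
(1−α) = 860.85/1235.8 = 0.6966;  α = 0.3034.
Bypass flow = 0.3034×2073 = 628.94 tonne/day.

628.9 tonne/day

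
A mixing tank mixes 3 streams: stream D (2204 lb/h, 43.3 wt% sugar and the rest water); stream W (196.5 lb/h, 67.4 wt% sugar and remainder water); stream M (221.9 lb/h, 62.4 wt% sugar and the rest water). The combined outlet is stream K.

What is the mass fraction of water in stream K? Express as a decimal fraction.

Total flow out = 2204 + 196.5 + 221.9 = 2622.4 lb/h.
water in = 2204×0.567 + 196.5×0.326 + 221.9×0.376 = 1397.2 lb/h.
water mass fraction in K = 1397.2/2622.4 = 0.533.

0.533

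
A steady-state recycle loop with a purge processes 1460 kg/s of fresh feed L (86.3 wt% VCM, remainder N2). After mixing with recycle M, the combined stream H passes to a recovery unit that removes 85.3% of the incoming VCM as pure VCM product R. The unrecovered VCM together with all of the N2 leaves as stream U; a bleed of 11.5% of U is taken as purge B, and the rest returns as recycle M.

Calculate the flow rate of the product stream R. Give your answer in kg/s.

VCM in H: m_A = 1460×0.863 + (1−0.115)·(1−0.853)·m_A, so m_A = 1260/0.8699 = 1448.4 kg/s.
Product R = 0.853×1448.4 = 1235.5 kg/s.

1235 kg/s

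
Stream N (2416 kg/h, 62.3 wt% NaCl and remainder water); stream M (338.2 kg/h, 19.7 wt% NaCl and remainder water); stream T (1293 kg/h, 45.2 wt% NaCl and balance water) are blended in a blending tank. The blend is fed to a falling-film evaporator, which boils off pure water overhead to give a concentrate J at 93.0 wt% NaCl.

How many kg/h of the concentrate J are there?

NaCl entering = 2416×0.623 + 338.2×0.197 + 1293×0.452 = 2156.2 kg/h.
All NaCl reports to J, so J = 2156.2/0.930 = 2318.5 kg/h.

2319 kg/h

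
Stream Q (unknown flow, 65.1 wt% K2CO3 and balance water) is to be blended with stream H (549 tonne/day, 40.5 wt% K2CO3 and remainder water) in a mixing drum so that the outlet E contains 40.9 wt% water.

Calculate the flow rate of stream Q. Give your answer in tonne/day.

1702 tonne/day

Let Q be the unknown flow. Total out = 549 + Q.
water balance: 326.65 + 0.349·Q = 0.409·(549 + Q)
(0.349 − 0.409)·Q = 0.409×549 − 326.65 = -102.11
Q = -102.11 / -0.060 = 1701.9 tonne/day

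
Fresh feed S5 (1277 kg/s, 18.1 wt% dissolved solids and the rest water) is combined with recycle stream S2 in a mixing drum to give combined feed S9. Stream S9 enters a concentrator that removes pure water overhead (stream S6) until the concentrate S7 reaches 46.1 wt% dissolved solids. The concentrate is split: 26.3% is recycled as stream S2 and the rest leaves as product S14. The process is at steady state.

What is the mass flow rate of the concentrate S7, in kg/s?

Overall dissolved solids balance (none leaves overhead): dissolved solids in fresh feed = dissolved solids in product, i.e. 1277×0.181 = (1−0.263)·S7·0.461.
S7 = 231.14/(0.461×0.737) = 680.3 kg/s.

680.3 kg/s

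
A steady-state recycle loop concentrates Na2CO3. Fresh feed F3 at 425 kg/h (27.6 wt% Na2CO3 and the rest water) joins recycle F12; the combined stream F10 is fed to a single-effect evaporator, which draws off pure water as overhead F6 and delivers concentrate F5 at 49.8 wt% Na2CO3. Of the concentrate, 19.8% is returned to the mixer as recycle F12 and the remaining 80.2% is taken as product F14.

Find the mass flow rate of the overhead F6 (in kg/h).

Overall Na2CO3 balance (none leaves overhead): Na2CO3 in fresh feed = Na2CO3 in product, i.e. 425×0.276 = (1−0.198)·F5·0.498.
F5 = 117.3/(0.498×0.802) = 293.69 kg/h.
Recycle F12 = 0.198×293.69 = 58.151 kg/h.
Combined feed F10 = 425 + 58.151 = 483.15 kg/h.
Overhead F6 = F10 − F5 = 483.15 − 293.69 = 189.46 kg/h.

189.5 kg/h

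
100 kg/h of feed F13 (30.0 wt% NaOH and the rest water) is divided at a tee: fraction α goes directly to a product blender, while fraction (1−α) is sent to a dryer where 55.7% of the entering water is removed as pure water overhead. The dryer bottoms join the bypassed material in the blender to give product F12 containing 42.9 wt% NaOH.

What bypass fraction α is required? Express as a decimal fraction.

0.229

All 100×0.300 = 30 kg/h of NaOH reaches F12, so F12 = 30/0.429 = 69.93 kg/h and vapour = 30.07 kg/h.
The evaporator receives (1−α)·100 of feed at 0.700 water and removes 0.557 of that water:
0.557×0.700×(1−α)×100 = 30.07
(1−α) = 30.07/38.99 = 0.7712;  α = 0.2288.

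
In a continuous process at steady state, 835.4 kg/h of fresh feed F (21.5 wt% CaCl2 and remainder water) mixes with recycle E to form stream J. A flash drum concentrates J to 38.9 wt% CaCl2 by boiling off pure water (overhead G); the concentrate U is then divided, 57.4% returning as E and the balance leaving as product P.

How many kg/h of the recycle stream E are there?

622.1 kg/h

Overall CaCl2 balance (none leaves overhead): CaCl2 in fresh feed = CaCl2 in product, i.e. 835.4×0.215 = (1−0.574)·U·0.389.
U = 179.61/(0.389×0.426) = 1083.9 kg/h.
Recycle E = 0.574×1083.9 = 622.14 kg/h.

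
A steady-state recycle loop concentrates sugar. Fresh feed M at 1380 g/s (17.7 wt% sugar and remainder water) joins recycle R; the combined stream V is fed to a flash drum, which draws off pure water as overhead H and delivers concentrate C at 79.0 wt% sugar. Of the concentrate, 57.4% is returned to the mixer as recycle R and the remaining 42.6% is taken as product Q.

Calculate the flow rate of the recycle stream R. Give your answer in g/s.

416.6 g/s

Overall sugar balance (none leaves overhead): sugar in fresh feed = sugar in product, i.e. 1380×0.177 = (1−0.574)·C·0.790.
C = 244.26/(0.790×0.426) = 725.8 g/s.
Recycle R = 0.574×725.8 = 416.61 g/s.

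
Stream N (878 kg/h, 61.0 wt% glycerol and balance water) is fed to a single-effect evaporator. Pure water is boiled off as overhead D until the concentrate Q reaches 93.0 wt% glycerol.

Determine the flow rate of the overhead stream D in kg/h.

glycerol is conserved: 878×0.610 = 535.58 kg/h all reports to the concentrate.
Concentrate = 535.58/(target fraction) = 575.89 kg/h.
Overhead = 878 − 575.89 = 302.11 kg/h.

302.1 kg/h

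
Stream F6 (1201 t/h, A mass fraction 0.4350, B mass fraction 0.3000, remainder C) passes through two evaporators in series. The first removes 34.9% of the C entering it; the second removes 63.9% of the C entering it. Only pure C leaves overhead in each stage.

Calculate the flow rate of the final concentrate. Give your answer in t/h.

957.5 t/h

C in feed = 1201×0.265 = 318.27 t/h.
After stage 1: C left = (1−0.349)×318.27 = 207.19; stream total = 1089.9 t/h.
After stage 2: C left = (1−0.639)×207.19 = 74.796; final concentrate = 957.53 t/h.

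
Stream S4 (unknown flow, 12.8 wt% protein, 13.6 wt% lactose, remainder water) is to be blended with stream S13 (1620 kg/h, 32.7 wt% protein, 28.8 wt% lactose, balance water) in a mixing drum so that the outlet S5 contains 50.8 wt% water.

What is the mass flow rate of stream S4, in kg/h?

Let S4 be the unknown flow. Total out = 1620 + S4.
water balance: 623.7 + 0.736·S4 = 0.508·(1620 + S4)
(0.736 − 0.508)·S4 = 0.508×1620 − 623.7 = 199.26
S4 = 199.26 / 0.228 = 873.95 kg/h

873.9 kg/h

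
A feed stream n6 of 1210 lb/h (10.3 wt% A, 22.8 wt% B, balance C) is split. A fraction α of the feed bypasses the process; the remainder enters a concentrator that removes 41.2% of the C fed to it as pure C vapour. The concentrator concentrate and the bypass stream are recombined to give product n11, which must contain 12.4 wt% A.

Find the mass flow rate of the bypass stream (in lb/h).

466.5 lb/h

All 1210×0.103 = 124.63 lb/h of A reaches n11, so n11 = 124.63/0.124 = 1005.1 lb/h and vapour = 204.92 lb/h.
The evaporator receives (1−α)·1210 of feed at 0.669 C and removes 0.412 of that C:
0.412×0.669×(1−α)×1210 = 204.92
(1−α) = 204.92/333.51 = 0.6144;  α = 0.3856.
Bypass flow = 0.3856×1210 = 466.54 lb/h.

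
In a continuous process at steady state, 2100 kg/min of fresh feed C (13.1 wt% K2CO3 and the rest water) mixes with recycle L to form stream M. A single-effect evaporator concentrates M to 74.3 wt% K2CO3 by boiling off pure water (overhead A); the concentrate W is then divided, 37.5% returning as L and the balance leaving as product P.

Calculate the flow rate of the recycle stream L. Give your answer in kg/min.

Overall K2CO3 balance (none leaves overhead): K2CO3 in fresh feed = K2CO3 in product, i.e. 2100×0.131 = (1−0.375)·W·0.743.
W = 275.1/(0.743×0.625) = 592.41 kg/min.
Recycle L = 0.375×592.41 = 222.15 kg/min.

222.2 kg/min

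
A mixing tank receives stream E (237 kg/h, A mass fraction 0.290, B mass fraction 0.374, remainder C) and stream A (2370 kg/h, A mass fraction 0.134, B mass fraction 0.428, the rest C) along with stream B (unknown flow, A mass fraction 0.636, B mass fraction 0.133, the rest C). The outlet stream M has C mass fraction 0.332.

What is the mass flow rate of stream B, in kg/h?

2497 kg/h

Let B be the unknown flow. Total out = 2607 + B.
C balance: 1117.7 + 0.231·B = 0.332·(2607 + B)
(0.231 − 0.332)·B = 0.332×2607 − 1117.7 = -252.17
B = -252.17 / -0.101 = 2496.7 kg/h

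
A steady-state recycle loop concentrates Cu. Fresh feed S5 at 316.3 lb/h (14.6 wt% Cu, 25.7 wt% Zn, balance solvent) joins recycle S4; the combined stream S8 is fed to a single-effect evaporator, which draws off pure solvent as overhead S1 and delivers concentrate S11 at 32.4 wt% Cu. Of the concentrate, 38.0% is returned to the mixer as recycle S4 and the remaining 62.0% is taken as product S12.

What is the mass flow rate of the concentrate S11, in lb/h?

Overall Cu balance (none leaves overhead): Cu in fresh feed = Cu in product, i.e. 316.3×0.146 = (1−0.380)·S11·0.324.
S11 = 46.18/(0.324×0.620) = 229.89 lb/h.

229.9 lb/h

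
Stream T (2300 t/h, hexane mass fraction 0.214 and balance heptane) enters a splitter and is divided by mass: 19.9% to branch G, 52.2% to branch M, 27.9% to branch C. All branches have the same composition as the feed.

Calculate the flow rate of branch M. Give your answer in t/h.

Branch M flow = 0.522×2300 = 1200.6 t/h.

1201 t/h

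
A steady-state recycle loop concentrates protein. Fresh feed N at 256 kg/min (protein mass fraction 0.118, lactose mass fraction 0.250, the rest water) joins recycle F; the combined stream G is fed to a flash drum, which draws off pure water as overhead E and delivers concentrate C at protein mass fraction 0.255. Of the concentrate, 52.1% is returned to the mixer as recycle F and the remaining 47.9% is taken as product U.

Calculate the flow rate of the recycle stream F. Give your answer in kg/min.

128.8 kg/min

Overall protein balance (none leaves overhead): protein in fresh feed = protein in product, i.e. 256×0.118 = (1−0.521)·C·0.255.
C = 30.208/(0.255×0.479) = 247.31 kg/min.
Recycle F = 0.521×247.31 = 128.85 kg/min.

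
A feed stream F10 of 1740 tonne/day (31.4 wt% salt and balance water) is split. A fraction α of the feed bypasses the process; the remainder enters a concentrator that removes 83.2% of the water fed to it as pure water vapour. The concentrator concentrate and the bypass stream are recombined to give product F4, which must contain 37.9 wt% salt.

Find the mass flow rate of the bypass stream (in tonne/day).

1217 tonne/day

All 1740×0.314 = 546.36 tonne/day of salt reaches F4, so F4 = 546.36/0.379 = 1441.6 tonne/day and vapour = 298.42 tonne/day.
The evaporator receives (1−α)·1740 of feed at 0.686 water and removes 0.832 of that water:
0.832×0.686×(1−α)×1740 = 298.42
(1−α) = 298.42/993.11 = 0.3005;  α = 0.6995.
Bypass flow = 0.6995×1740 = 1217.2 tonne/day.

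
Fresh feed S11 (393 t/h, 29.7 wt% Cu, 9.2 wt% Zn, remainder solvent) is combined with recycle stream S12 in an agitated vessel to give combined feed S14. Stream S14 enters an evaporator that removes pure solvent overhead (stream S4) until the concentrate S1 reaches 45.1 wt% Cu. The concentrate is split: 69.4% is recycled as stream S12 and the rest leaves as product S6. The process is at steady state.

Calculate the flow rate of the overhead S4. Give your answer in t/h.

Overall Cu balance (none leaves overhead): Cu in fresh feed = Cu in product, i.e. 393×0.297 = (1−0.694)·S1·0.451.
S1 = 116.72/(0.451×0.306) = 845.77 t/h.
Recycle S12 = 0.694×845.77 = 586.96 t/h.
Combined feed S14 = 393 + 586.96 = 979.96 t/h.
Overhead S4 = S14 − S1 = 979.96 − 845.77 = 134.2 t/h.

134.2 t/h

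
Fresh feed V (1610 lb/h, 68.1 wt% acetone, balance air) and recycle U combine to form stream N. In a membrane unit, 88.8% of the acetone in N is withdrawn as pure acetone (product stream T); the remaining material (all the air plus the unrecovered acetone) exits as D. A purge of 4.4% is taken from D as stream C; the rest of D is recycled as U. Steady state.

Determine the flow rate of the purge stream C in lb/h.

519.6 lb/h

air enters only via V and leaves only via the purge: 1610×0.319 = 0.044×(air in D), and the membrane unit passes all air, so air in N = air in D = 11673 lb/h.
acetone in N: m_A = 1610×0.681 + (1−0.044)·(1−0.888)·m_A, so m_A = 1096.4/0.8929 = 1227.9 lb/h.
D = (1−0.888)×1227.9 + 11673 = 11810 lb/h.
Purge C = 0.044×11810 = 519.64 lb/h.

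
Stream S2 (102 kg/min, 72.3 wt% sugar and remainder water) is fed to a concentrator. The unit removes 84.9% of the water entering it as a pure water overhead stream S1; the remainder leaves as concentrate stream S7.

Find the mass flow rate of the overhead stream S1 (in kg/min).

23.99 kg/min

water entering = 102×0.277 = 28.254 kg/min; overhead removed = 0.849×28.254 = 23.988 kg/min.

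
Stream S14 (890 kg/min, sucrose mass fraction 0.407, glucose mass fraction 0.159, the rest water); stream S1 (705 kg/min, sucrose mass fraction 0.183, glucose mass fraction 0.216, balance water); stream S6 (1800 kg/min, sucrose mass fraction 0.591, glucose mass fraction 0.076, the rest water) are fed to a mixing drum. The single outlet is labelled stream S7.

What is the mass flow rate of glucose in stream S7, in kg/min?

glucose out = glucose in = 890×0.159 + 705×0.216 + 1800×0.076 = 430.59 kg/min.

430.6 kg/min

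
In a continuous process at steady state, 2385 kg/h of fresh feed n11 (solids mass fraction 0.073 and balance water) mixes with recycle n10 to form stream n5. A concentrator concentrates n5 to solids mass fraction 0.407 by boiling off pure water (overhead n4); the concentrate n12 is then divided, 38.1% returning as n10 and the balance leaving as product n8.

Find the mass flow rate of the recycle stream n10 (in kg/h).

263.3 kg/h

Overall solids balance (none leaves overhead): solids in fresh feed = solids in product, i.e. 2385×0.073 = (1−0.381)·n12·0.407.
n12 = 174.1/(0.407×0.619) = 691.08 kg/h.
Recycle n10 = 0.381×691.08 = 263.3 kg/h.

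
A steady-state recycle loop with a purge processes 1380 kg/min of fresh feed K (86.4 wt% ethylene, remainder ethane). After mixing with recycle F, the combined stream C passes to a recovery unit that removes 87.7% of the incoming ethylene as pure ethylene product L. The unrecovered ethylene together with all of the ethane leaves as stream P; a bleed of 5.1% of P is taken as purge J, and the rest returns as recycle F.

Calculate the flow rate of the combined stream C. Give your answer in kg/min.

5030 kg/min

ethane enters only via K and leaves only via the purge: 1380×0.136 = 0.051×(ethane in P), and the recovery unit passes all ethane, so ethane in C = ethane in P = 3680 kg/min.
ethylene in C: m_A = 1380×0.864 + (1−0.051)·(1−0.877)·m_A, so m_A = 1192.3/0.8833 = 1349.9 kg/min.
C = 1349.9 + 3680 = 5029.9 kg/min.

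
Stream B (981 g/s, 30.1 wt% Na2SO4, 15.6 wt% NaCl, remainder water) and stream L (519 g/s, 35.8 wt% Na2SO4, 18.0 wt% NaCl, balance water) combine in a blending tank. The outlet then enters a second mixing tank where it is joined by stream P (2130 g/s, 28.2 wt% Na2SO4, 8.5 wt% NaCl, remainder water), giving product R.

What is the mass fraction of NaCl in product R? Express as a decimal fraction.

Overall, product flow = 3630 g/s.
NaCl in = 981×0.156 + 519×0.180 + 2130×0.085 = 427.51 g/s.
NaCl fraction in R = 0.118.

0.118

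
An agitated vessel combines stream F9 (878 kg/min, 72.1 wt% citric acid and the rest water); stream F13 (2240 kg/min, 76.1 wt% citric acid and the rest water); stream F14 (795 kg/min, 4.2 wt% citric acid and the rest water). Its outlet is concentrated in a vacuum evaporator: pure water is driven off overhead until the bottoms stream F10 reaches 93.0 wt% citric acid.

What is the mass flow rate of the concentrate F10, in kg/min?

2550 kg/min

citric acid entering = 878×0.721 + 2240×0.761 + 795×0.042 = 2371.1 kg/min.
All citric acid reports to F10, so F10 = 2371.1/0.930 = 2549.5 kg/min.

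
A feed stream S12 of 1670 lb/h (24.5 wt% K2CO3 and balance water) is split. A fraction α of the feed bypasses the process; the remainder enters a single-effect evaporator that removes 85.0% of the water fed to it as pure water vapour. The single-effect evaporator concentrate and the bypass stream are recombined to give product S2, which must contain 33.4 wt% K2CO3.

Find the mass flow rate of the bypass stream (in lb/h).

976.6 lb/h

All 1670×0.245 = 409.15 lb/h of K2CO3 reaches S2, so S2 = 409.15/0.334 = 1225 lb/h and vapour = 445 lb/h.
The evaporator receives (1−α)·1670 of feed at 0.755 water and removes 0.850 of that water:
0.850×0.755×(1−α)×1670 = 445
(1−α) = 445/1071.7 = 0.4152;  α = 0.5848.
Bypass flow = 0.5848×1670 = 976.58 lb/h.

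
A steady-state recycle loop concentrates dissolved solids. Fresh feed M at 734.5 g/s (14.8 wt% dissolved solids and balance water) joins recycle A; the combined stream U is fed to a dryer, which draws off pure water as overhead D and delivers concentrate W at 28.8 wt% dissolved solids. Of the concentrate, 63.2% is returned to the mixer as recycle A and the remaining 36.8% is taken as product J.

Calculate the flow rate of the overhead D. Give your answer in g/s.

357 g/s

Overall dissolved solids balance (none leaves overhead): dissolved solids in fresh feed = dissolved solids in product, i.e. 734.5×0.148 = (1−0.632)·W·0.288.
W = 108.71/(0.288×0.368) = 1025.7 g/s.
Recycle A = 0.632×1025.7 = 648.23 g/s.
Combined feed U = 734.5 + 648.23 = 1382.7 g/s.
Overhead D = U − W = 1382.7 − 1025.7 = 357.05 g/s.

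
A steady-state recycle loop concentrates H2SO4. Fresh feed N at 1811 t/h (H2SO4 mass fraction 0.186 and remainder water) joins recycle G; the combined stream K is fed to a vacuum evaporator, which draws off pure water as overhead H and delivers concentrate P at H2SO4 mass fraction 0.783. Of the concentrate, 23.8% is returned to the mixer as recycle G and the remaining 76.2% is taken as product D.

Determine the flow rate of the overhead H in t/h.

Overall H2SO4 balance (none leaves overhead): H2SO4 in fresh feed = H2SO4 in product, i.e. 1811×0.186 = (1−0.238)·P·0.783.
P = 336.85/(0.783×0.762) = 564.57 t/h.
Recycle G = 0.238×564.57 = 134.37 t/h.
Combined feed K = 1811 + 134.37 = 1945.4 t/h.
Overhead H = K − P = 1945.4 − 564.57 = 1380.8 t/h.

1381 t/h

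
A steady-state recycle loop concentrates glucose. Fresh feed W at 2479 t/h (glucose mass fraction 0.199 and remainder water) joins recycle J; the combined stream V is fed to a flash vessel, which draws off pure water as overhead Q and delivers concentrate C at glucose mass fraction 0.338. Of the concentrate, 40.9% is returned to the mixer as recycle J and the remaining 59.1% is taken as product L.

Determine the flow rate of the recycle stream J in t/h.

Overall glucose balance (none leaves overhead): glucose in fresh feed = glucose in product, i.e. 2479×0.199 = (1−0.409)·C·0.338.
C = 493.32/(0.338×0.591) = 2469.6 t/h.
Recycle J = 0.409×2469.6 = 1010.1 t/h.

1010 t/h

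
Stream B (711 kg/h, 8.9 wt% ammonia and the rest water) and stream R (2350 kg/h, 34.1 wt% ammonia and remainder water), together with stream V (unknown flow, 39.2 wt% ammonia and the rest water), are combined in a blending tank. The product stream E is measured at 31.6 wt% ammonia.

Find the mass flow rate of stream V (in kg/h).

Let V be the unknown flow. Total out = 3061 + V.
ammonia balance: 864.63 + 0.392·V = 0.316·(3061 + V)
(0.392 − 0.316)·V = 0.316×3061 − 864.63 = 102.65
V = 102.65 / 0.076 = 1350.6 kg/h

1351 kg/h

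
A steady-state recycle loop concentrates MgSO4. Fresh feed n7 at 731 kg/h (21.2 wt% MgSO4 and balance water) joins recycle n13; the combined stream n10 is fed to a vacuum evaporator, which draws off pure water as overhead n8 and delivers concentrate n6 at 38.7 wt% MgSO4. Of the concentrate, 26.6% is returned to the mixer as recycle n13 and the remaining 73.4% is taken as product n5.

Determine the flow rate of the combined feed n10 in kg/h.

Overall MgSO4 balance (none leaves overhead): MgSO4 in fresh feed = MgSO4 in product, i.e. 731×0.212 = (1−0.266)·n6·0.387.
n6 = 154.97/(0.387×0.734) = 545.56 kg/h.
Recycle n13 = 0.266×545.56 = 145.12 kg/h.
Combined feed n10 = 731 + 145.12 = 876.12 kg/h.

876.1 kg/h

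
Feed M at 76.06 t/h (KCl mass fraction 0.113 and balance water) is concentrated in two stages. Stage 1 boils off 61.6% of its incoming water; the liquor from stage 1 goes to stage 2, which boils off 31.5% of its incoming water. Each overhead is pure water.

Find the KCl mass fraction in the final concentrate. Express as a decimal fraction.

water in feed = 76.06×0.887 = 67.465 t/h.
After stage 1: water left = (1−0.616)×67.465 = 25.907; stream total = 34.501 t/h.
After stage 2: water left = (1−0.315)×25.907 = 17.746; final concentrate = 26.341 t/h.
KCl fraction = 8.5948/26.341 = 0.326.

0.326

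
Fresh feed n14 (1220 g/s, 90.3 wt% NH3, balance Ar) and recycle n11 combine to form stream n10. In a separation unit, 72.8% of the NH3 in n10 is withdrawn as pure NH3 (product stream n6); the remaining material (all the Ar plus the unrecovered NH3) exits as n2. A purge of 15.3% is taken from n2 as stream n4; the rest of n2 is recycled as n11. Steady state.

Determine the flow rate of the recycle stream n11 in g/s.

984.9 g/s

Ar enters only via n14 and leaves only via the purge: 1220×0.097 = 0.153×(Ar in n2), and the separation unit passes all Ar, so Ar in n10 = Ar in n2 = 773.46 g/s.
NH3 in n10: m_A = 1220×0.903 + (1−0.153)·(1−0.728)·m_A, so m_A = 1101.7/0.7696 = 1431.4 g/s.
n2 = (1−0.728)×1431.4 + 773.46 = 1162.8 g/s.
Recycle n11 = (1−0.153)×1162.8 = 984.91 g/s.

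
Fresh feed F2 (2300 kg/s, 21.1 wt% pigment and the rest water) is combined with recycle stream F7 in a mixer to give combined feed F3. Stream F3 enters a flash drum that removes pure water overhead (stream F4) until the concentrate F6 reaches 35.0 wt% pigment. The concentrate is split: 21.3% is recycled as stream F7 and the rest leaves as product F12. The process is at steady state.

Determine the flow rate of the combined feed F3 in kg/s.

2675 kg/s

Overall pigment balance (none leaves overhead): pigment in fresh feed = pigment in product, i.e. 2300×0.211 = (1−0.213)·F6·0.350.
F6 = 485.3/(0.350×0.787) = 1761.8 kg/s.
Recycle F7 = 0.213×1761.8 = 375.27 kg/s.
Combined feed F3 = 2300 + 375.27 = 2675.3 kg/s.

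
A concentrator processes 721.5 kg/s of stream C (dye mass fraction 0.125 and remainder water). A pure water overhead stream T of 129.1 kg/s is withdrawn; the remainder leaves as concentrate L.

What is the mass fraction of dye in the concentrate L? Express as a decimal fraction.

0.152

dye is not removed: 721.5×0.125 = 90.188 kg/s of dye enters L.
Concentrate = 721.5 − 129.1 = 592.4 kg/s.
Mass fraction = 90.188/592.4 = 0.152.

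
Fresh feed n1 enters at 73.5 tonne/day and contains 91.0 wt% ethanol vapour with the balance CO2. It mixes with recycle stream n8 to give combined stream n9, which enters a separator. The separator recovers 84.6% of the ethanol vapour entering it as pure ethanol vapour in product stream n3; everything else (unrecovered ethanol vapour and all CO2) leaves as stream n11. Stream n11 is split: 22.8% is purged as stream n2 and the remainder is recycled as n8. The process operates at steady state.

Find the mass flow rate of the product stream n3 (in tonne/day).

64.22 tonne/day

ethanol vapour in n9: m_A = 73.5×0.910 + (1−0.228)·(1−0.846)·m_A, so m_A = 66.885/0.8811 = 75.91 tonne/day.
Product n3 = 0.846×75.91 = 64.22 tonne/day.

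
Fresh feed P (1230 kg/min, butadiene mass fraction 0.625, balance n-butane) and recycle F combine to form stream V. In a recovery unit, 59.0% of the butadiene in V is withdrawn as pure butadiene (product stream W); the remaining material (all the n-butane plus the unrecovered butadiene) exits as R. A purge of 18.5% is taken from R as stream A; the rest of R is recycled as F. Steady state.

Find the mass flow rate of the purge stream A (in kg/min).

548.8 kg/min

n-butane enters only via P and leaves only via the purge: 1230×0.375 = 0.185×(n-butane in R), and the recovery unit passes all n-butane, so n-butane in V = n-butane in R = 2493.2 kg/min.
butadiene in V: m_A = 1230×0.625 + (1−0.185)·(1−0.590)·m_A, so m_A = 768.75/0.6659 = 1154.5 kg/min.
R = (1−0.590)×1154.5 + 2493.2 = 2966.6 kg/min.
Purge A = 0.185×2966.6 = 548.82 kg/min.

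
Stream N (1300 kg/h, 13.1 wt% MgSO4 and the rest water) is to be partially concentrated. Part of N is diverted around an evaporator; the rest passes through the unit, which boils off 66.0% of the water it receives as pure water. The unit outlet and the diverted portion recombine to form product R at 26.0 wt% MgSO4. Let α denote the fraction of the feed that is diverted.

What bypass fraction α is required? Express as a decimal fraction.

0.135

All 1300×0.131 = 170.3 kg/h of MgSO4 reaches R, so R = 170.3/0.260 = 655 kg/h and vapour = 645 kg/h.
The evaporator receives (1−α)·1300 of feed at 0.869 water and removes 0.660 of that water:
0.660×0.869×(1−α)×1300 = 645
(1−α) = 645/745.6 = 0.8651;  α = 0.1349.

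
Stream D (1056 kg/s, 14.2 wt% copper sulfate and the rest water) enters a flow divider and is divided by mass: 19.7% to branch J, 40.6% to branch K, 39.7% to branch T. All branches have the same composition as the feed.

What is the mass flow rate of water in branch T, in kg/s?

359.7 kg/s

Branch T total = 0.397×1056 = 419.23 kg/s.
water in T = 0.858×419.23 = 359.7 kg/s.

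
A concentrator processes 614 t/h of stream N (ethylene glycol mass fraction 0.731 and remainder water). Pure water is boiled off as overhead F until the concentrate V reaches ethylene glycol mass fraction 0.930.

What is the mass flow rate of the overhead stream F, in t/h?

ethylene glycol is conserved: 614×0.731 = 448.83 t/h all reports to the concentrate.
Concentrate = 448.83/(target fraction) = 482.62 t/h.
Overhead = 614 − 482.62 = 131.38 t/h.

131.4 t/h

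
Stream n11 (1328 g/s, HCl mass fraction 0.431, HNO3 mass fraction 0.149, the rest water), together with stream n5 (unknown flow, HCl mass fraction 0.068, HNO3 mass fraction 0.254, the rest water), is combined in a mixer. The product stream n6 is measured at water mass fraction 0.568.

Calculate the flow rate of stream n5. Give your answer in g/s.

Let n5 be the unknown flow. Total out = 1328 + n5.
water balance: 557.76 + 0.678·n5 = 0.568·(1328 + n5)
(0.678 − 0.568)·n5 = 0.568×1328 − 557.76 = 196.54
n5 = 196.54 / 0.110 = 1786.8 g/s

1787 g/s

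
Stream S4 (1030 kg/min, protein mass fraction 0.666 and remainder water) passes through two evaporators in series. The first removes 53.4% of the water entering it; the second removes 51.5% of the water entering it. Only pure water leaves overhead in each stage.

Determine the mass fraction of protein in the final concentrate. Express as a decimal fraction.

water in feed = 1030×0.334 = 344.02 kg/min.
After stage 1: water left = (1−0.534)×344.02 = 160.31; stream total = 846.29 kg/min.
After stage 2: water left = (1−0.515)×160.31 = 77.752; final concentrate = 763.73 kg/min.
protein fraction = 685.98/763.73 = 0.898.

0.898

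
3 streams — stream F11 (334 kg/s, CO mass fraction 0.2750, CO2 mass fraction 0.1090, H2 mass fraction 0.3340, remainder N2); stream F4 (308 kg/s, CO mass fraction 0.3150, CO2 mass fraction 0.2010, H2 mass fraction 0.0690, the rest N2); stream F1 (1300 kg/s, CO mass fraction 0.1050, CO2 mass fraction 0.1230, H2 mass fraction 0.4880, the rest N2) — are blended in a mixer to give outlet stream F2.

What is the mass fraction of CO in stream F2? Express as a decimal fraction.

0.1675

Total flow out = 334 + 308 + 1300 = 1942 kg/s.
CO in = 334×0.275 + 308×0.315 + 1300×0.105 = 325.37 kg/s.
CO mass fraction in F2 = 325.37/1942 = 0.1675.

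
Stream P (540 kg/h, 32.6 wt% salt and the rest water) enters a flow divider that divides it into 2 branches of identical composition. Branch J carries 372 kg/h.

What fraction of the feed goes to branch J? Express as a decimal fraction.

0.689

Fraction to J = 372/540 = 0.6889.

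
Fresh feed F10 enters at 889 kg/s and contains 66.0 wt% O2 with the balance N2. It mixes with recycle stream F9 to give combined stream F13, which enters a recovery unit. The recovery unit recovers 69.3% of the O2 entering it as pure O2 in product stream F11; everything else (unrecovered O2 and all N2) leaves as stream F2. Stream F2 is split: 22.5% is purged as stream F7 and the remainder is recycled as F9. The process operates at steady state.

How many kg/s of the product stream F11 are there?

O2 in F13: m_A = 889×0.660 + (1−0.225)·(1−0.693)·m_A, so m_A = 586.74/0.7621 = 769.92 kg/s.
Product F11 = 0.693×769.92 = 533.56 kg/s.

533.6 kg/s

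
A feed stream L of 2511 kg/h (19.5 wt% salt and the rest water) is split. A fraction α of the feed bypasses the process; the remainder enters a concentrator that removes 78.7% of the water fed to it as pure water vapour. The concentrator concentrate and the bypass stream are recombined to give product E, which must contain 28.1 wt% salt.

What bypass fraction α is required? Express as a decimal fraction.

0.517

All 2511×0.195 = 489.65 kg/h of salt reaches E, so E = 489.65/0.281 = 1742.5 kg/h and vapour = 768.49 kg/h.
The evaporator receives (1−α)·2511 of feed at 0.805 water and removes 0.787 of that water:
0.787×0.805×(1−α)×2511 = 768.49
(1−α) = 768.49/1590.8 = 0.4831;  α = 0.5169.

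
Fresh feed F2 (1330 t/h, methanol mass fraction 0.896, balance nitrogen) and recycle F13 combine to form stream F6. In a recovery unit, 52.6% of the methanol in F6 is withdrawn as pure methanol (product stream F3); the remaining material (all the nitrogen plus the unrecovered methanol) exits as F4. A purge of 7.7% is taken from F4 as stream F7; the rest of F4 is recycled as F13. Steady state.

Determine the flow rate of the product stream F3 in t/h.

methanol in F6: m_A = 1330×0.896 + (1−0.077)·(1−0.526)·m_A, so m_A = 1191.7/0.5625 = 2118.5 t/h.
Product F3 = 0.526×2118.5 = 1114.4 t/h.

1114 t/h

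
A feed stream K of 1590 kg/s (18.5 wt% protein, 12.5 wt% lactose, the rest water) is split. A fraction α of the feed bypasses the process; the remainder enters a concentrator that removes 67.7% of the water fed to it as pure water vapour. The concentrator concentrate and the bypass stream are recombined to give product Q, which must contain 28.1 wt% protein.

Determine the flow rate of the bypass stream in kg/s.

427.1 kg/s

All 1590×0.185 = 294.15 kg/s of protein reaches Q, so Q = 294.15/0.281 = 1046.8 kg/s and vapour = 543.2 kg/s.
The evaporator receives (1−α)·1590 of feed at 0.690 water and removes 0.677 of that water:
0.677×0.690×(1−α)×1590 = 543.2
(1−α) = 543.2/742.74 = 0.7314;  α = 0.2686.
Bypass flow = 0.2686×1590 = 427.15 kg/s.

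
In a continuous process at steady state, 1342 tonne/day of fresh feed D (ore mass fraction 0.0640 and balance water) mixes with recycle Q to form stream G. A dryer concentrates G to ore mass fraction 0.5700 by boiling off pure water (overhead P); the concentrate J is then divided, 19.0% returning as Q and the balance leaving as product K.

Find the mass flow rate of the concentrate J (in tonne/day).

Overall ore balance (none leaves overhead): ore in fresh feed = ore in product, i.e. 1342×0.064 = (1−0.190)·J·0.570.
J = 85.888/(0.570×0.810) = 186.03 tonne/day.

186 tonne/day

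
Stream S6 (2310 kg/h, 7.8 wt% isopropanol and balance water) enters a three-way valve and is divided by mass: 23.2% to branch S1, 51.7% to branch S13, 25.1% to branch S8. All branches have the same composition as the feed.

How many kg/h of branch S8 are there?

Branch S8 flow = 0.251×2310 = 579.81 kg/h.

579.8 kg/h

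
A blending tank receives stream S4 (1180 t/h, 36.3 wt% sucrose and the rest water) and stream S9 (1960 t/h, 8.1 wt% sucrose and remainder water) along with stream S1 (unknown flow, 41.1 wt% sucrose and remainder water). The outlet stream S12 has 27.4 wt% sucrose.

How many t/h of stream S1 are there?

Let S1 be the unknown flow. Total out = 3140 + S1.
sucrose balance: 587.1 + 0.411·S1 = 0.274·(3140 + S1)
(0.411 − 0.274)·S1 = 0.274×3140 − 587.1 = 273.26
S1 = 273.26 / 0.137 = 1994.6 t/h

1995 t/h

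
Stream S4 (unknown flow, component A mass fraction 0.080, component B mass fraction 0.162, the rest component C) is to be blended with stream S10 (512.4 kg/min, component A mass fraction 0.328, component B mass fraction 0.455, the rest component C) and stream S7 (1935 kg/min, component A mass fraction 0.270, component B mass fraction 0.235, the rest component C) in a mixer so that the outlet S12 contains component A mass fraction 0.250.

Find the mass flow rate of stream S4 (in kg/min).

462.7 kg/min

Let S4 be the unknown flow. Total out = 2447.4 + S4.
component A balance: 690.52 + 0.080·S4 = 0.250·(2447.4 + S4)
(0.080 − 0.250)·S4 = 0.250×2447.4 − 690.52 = -78.667
S4 = -78.667 / -0.170 = 462.75 kg/min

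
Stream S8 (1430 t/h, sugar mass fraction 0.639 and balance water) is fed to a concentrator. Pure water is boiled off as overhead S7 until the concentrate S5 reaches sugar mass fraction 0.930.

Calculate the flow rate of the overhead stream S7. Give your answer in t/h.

447.5 t/h

sugar is conserved: 1430×0.639 = 913.77 t/h all reports to the concentrate.
Concentrate = 913.77/(target fraction) = 982.55 t/h.
Overhead = 1430 − 982.55 = 447.45 t/h.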